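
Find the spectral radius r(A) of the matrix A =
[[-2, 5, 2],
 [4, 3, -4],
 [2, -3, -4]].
r(A) ≈ 7.9588

The eigenvalues of A are the roots of its characteristic polynomial. With M = A (coefficients from the trace, the sum of principal 2x2 minors, and det A):
  p(λ) = det(λ I - M) = λ^3 + 3λ^2 - 46λ - 52.
No integer candidate from the rational root theorem (±divisors of 52) is a root, so the roots are irrational. The cubic discriminant is Δ = 470164 > 0, so there are three distinct real roots. p(-8) = -4 and p(-7) = 74 have opposite signs, so a root lies in (-8, -7); Newton's method refines it to λ ≈ -7.9588. p(-2) = 44 and p(-1) = -4 have opposite signs, so a root lies in (-2, -1); Newton's method refines it to λ ≈ -1.0816. p(6) = -4 and p(7) = 116 have opposite signs, so a root lies in (6, 7); Newton's method refines it to λ ≈ 6.0405. Check (Vieta): the three roots sum to -3, matching tr M = -3.
Thus the eigenvalues (to 4 decimals) are -7.9588 (modulus 7.9588); -1.0816 (modulus 1.0816); 6.0405 (modulus 6.0405). The spectral radius is the largest modulus: r(A) ≈ 7.9588. (Cross-check: r(A) ≤ ||A||_2 ≈ 7.9859; equality holds whenever A is normal, though it can also hold for some non-normal A.)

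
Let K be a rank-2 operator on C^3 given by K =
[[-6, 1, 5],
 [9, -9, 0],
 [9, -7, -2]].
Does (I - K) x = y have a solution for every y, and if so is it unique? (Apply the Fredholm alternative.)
(I - K) is invertible (det(I - K) = 48 ≠ 0), so for every y in C^3 the equation (I - K) x = y has a unique solution.

K has rank 2 and factors as K = U V^T = u1 v1^T + u2 v2^T with u1 = (-3, -3, -1), v1 = (0, 1, -1), u2 = (-2, 3, 3), v2 = (3, -2, -1) (multiplying out reproduces the displayed K). The nonzero eigenvalues of U V^T coincide with those of the 2 x 2 matrix G = V^T U = [[v1·u1, v1·u2], [v2·u1, v2·u2]] = [[-2, 0], [-2, -15]], and by the Sylvester determinant identity det(I_3 - U V^T) = det(I_2 - V^T U) = det([[3, 0], [2, 16]]) = (3)(16) - (0)(2) = 48. (Direct check: I - K =
[[7, -1, -5],
 [-9, 10, 0],
 [-9, 7, 3]]
has determinant 48.) The finite-dimensional Fredholm alternative says: either (I - K) is invertible, or ker(I - K) ≠ {0} and then range(I - K) = ker((I - K)^*)^⊥, with dim ker(I - K) = dim ker((I - K)^*). Since det(I - K) ≠ 0, 1 is not an eigenvalue of K and ker(I - K) = {0}, so we are in the first case: for every y there is a unique x = (I - K)^(-1) y. (Explicitly, by the Woodbury identity, (I - U V^T)^(-1) = I + U (I_2 - G)^(-1) V^T.)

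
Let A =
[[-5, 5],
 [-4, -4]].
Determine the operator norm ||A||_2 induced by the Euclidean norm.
||A||_2 = sqrt(50) ≈ 7.0711 (= sqrt(largest eigenvalue of A^T A))

||A||_2 = sigma_max(A) = sqrt(lambda_max(A^T A)). Form the symmetric matrix M = A^T A =
[[41, -9],
 [-9, 41]].
Its characteristic polynomial (trace, determinant of M give the coefficients) is
  p(λ) = det(λ I - M) = λ^2 - 82λ + 1600.
For λ^2 - 82λ + 1600 the discriminant is 324. It is a perfect square (18^2), so the roots are rational: λ = (82 ± 18)/2 = 50, 32.
So the eigenvalues of A^T A are ≈ 32, 50 (all ≥ 0, as they must be for A^T A). The largest is λ_max = 50, hence ||A||_2 = sqrt(λ_max) = sqrt(50) ≈ 7.0711.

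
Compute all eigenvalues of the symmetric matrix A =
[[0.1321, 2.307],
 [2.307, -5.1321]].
sigma(A) ≈ {-6, 1}

A is real symmetric, so its spectrum consists of real eigenvalues. Expanding the characteristic polynomial of the displayed matrix gives
  det(λ I - A) = p(λ) = λ^2 + (5)λ + (-6).
Solving p(λ) = 0 yields eigenvalues ≈ -6, 1. (A is shown rounded to 4 decimals, so these recover the underlying integer eigenvalues to within that precision.)
Verification: the trace of A = -5 equals the sum of eigenvalues -5, and det(A) ≈ -6.0002 matches the eigenvalue product -6.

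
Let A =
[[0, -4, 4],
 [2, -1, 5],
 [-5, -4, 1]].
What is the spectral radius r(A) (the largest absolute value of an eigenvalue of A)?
r(A) ≈ 6.9528

The eigenvalues of A are the roots of its characteristic polynomial. With M = A (coefficients from the trace, the sum of principal 2x2 minors, and det A):
  p(λ) = det(λ I - M) = λ^3 + 47λ - 56.
No integer candidate from the rational root theorem (±divisors of 56) is a root, so the roots are irrational. The cubic discriminant is Δ = -499964 < 0, so there is one real root and a complex-conjugate pair. p(1) = -8 and p(2) = 46 have opposite signs, so a root lies in (1, 2); Newton's method refines it to λ ≈ 1.1584. Dividing out (λ - (1.1584)) leaves approximately λ^2 + 1.1584λ + 48.3419. For λ^2 + 1.1584λ + 48.3419 the discriminant is -192.0258. It is negative, so the remaining roots are the complex-conjugate pair λ ≈ -0.5792 ± 6.9287i. Their product equals the constant term, so |λ|^2 ≈ 48.3419 and |λ| ≈ 6.9528.
Thus the eigenvalues (to 4 decimals) are 1.1584 (modulus 1.1584); -0.5792 ± 6.9287i (modulus 6.9528). The spectral radius is the largest modulus: r(A) ≈ 6.9528. (Cross-check: r(A) ≤ ||A||_2 ≈ 8.0535; equality holds whenever A is normal, though it can also hold for some non-normal A.)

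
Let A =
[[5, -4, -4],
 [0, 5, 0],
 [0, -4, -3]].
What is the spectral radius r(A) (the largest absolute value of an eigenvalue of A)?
r(A) = 5

The eigenvalues of A are the roots of its characteristic polynomial. With M = A (coefficients from the trace, the sum of principal 2x2 minors, and det A):
  p(λ) = det(λ I - M) = λ^3 - 7λ^2 - 5λ + 75.
By the rational root theorem any rational root is an integer divisor of 75. Testing λ = 5: p(5) = 125 - 175 - 25 + 75 = 0, so λ = 5 is a root. Dividing out (λ - 5) leaves p(λ) = (λ - 5)(λ^2 - 2λ - 15). For λ^2 - 2λ - 15 the discriminant is 64. It is a perfect square (8^2), so the roots are rational: λ = (2 ± 8)/2 = 5, -3.
Thus the eigenvalues (to 4 decimals) are 5 (modulus 5); -3 (modulus 3). The spectral radius is the largest modulus: r(A) = 5. (Cross-check: r(A) ≤ ||A||_2 ≈ 9.2575; equality holds whenever A is normal, though it can also hold for some non-normal A.)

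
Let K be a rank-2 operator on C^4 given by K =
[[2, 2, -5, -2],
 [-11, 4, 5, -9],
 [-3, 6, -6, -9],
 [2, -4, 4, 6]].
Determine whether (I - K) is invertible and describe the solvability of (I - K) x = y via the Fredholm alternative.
(I - K) is invertible (det(I - K) = -52 ≠ 0), so for every y in C^4 the equation (I - K) x = y has a unique solution.

K has rank 2 and factors as K = U V^T = u1 v1^T + u2 v2^T with u1 = (-1, 3, 0, 0), v1 = (-3, 0, 3, -1), u2 = (1, 2, 3, -2), v2 = (-1, 2, -2, -3) (multiplying out reproduces the displayed K). The nonzero eigenvalues of U V^T coincide with those of the 2 x 2 matrix G = V^T U = [[v1·u1, v1·u2], [v2·u1, v2·u2]] = [[3, 8], [7, 3]], and by the Sylvester determinant identity det(I_4 - U V^T) = det(I_2 - V^T U) = det([[-2, -8], [-7, -2]]) = (-2)(-2) - (-8)(-7) = -52. (Direct check: I - K =
[[-1, -2, 5, 2],
 [11, -3, -5, 9],
 [3, -6, 7, 9],
 [-2, 4, -4, -5]]
has determinant -52.) The finite-dimensional Fredholm alternative says: either (I - K) is invertible, or ker(I - K) ≠ {0} and then range(I - K) = ker((I - K)^*)^⊥, with dim ker(I - K) = dim ker((I - K)^*). Since det(I - K) ≠ 0, 1 is not an eigenvalue of K and ker(I - K) = {0}, so we are in the first case: for every y there is a unique x = (I - K)^(-1) y. (Explicitly, by the Woodbury identity, (I - U V^T)^(-1) = I + U (I_2 - G)^(-1) V^T.)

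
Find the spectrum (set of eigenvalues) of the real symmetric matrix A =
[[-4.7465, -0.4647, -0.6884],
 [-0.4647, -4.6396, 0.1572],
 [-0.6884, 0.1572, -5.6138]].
sigma(A) ≈ {-6, -5, -4}

A is real symmetric, so its spectrum consists of real eigenvalues. Expanding the characteristic polynomial of the displayed matrix gives
  det(λ I - A) = p(λ) = λ^3 + (15)λ^2 + (73.999)λ + (119.9975).
Solving p(λ) = 0 yields eigenvalues ≈ -6, -5, -4. (A is shown rounded to 4 decimals, so these recover the underlying integer eigenvalues to within that precision.)
Verification: the trace of A = -15 equals the sum of eigenvalues -15, and det(A) ≈ -119.9975 matches the eigenvalue product -120.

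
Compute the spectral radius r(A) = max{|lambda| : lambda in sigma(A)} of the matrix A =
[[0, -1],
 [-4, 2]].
r(A) = (2 + sqrt(20))/2 ≈ 3.2361

The eigenvalues of A are the roots of its characteristic polynomial. With M = A (coefficients from the trace and determinant):
  p(λ) = det(λ I - M) = λ^2 - 2λ - 4.
For λ^2 - 2λ - 4 the discriminant is 20. It is nonnegative but not a perfect square, so the roots are real and irrational: λ = (2 ± sqrt(20))/2 ≈ 3.2361, -1.2361.
Thus the eigenvalues (to 4 decimals) are 3.2361 (modulus 3.2361); -1.2361 (modulus 1.2361). The spectral radius is the largest modulus: r(A) = (2 + sqrt(20))/2 ≈ 3.2361. (Cross-check: r(A) ≤ ||A||_2 ≈ 4.4954; equality holds whenever A is normal, though it can also hold for some non-normal A.)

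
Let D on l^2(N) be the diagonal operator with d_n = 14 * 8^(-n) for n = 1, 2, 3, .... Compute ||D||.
||D|| = 7/4 (attained at n = 1)

For D diagonal, ||D|| = sup_n |d_n|. The sequence d_n = 14 * 8^(-n) is positive and strictly decreasing (ratio 8^(-1) < 1), so the supremum is d_1 = 14/8 = 7/4. Hence ||D|| = 7/4.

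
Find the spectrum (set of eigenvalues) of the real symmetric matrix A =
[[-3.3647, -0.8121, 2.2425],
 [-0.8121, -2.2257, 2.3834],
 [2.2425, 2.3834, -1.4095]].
sigma(A) ≈ {-6, -2, 1}

A is real symmetric, so its spectrum consists of real eigenvalues. Expanding the characteristic polynomial of the displayed matrix gives
  det(λ I - A) = p(λ) = λ^3 + (7)λ^2 + (4)λ + (-12).
Solving p(λ) = 0 yields eigenvalues ≈ -6, -2, 1. (A is shown rounded to 4 decimals, so these recover the underlying integer eigenvalues to within that precision.)
Verification: the trace of A = -7 equals the sum of eigenvalues -7, and det(A) ≈ 11.9992 matches the eigenvalue product 12.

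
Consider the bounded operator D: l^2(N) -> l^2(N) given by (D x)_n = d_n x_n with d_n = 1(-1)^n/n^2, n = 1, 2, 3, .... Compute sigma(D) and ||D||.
sigma(D) = {1(-1)^n/n^2 : n ≥ 1} ∪ {0}; ||D|| = 1

A bounded diagonal operator on l^2 with diagonal entries d_n has spectrum equal to the closure of {d_n : n ≥ 1}: every d_n is an eigenvalue (with eigenvector e_n), so {d_n} ⊂ sigma(D); the spectrum is closed, so its closure is too; and for lambda not in the closure, (D - lambda I) has bounded inverse (the diagonal entries 1/(d_n - lambda) are bounded). For our sequence d_n = 1(-1)^n/n^2, n = 1, 2, 3, ...:
  - {d_n} = {1(-1)^n/n^2 : n ≥ 1}; the only limit point is 0
  - closure = {1(-1)^n/n^2 : n ≥ 1} ∪ {0}
For the norm: a diagonal operator has ||D|| = sup_n |d_n|. Here |d_n| = 1/n^2 is decreasing, so sup_n |d_n| = |d_1| = 1. So ||D|| = 1.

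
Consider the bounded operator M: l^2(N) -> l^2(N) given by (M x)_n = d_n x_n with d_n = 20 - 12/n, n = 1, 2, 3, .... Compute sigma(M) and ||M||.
sigma(M) = {20 - 12/n : n ≥ 1} ∪ {20}; ||M|| = 20

A bounded diagonal operator on l^2 with diagonal entries d_n has spectrum equal to the closure of {d_n : n ≥ 1}: every d_n is an eigenvalue (with eigenvector e_n), so {d_n} ⊂ sigma(M); the spectrum is closed, so its closure is too; and for lambda not in the closure, (M - lambda I) has bounded inverse (the diagonal entries 1/(d_n - lambda) are bounded). For our sequence d_n = 20 - 12/n, n = 1, 2, 3, ...:
  - {d_n} = {20 - 12/n : n ≥ 1}; the only limit point is 20
  - closure = {20 - 12/n : n ≥ 1} ∪ {20}
For the norm: a diagonal operator has ||M|| = sup_n |d_n|. Here d_n = 20 - 12/n increases monotonically from d_1 = 8 toward 20, with all terms in [8, 20); so sup_n |d_n| = 20 (the supremum is the limit, not attained). So ||M|| = 20.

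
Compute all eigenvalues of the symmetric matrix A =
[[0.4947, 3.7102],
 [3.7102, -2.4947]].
sigma(A) ≈ {-5, 3}

A is real symmetric, so its spectrum consists of real eigenvalues. Expanding the characteristic polynomial of the displayed matrix gives
  det(λ I - A) = p(λ) = λ^2 + (2)λ + (-15).
Solving p(λ) = 0 yields eigenvalues ≈ -5, 3. (A is shown rounded to 4 decimals, so these recover the underlying integer eigenvalues to within that precision.)
Verification: the trace of A = -2 equals the sum of eigenvalues -2, and det(A) ≈ -14.9997 matches the eigenvalue product -15.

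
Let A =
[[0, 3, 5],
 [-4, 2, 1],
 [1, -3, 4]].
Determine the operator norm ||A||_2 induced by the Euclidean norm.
||A||_2 ≈ 6.5938 (= sqrt(largest eigenvalue of A^T A))

||A||_2 = sigma_max(A) = sqrt(lambda_max(A^T A)). Form the symmetric matrix M = A^T A =
[[17, -11, 0],
 [-11, 22, 5],
 [0, 5, 42]].
Its characteristic polynomial (trace, sum of principal 2x2 minors, determinant of M give the coefficients) is
  p(λ) = det(λ I - M) = λ^3 - 81λ^2 + 1866λ - 10201.
No integer candidate from the rational root theorem (±divisors of 10201) is a root, so the roots are irrational. The cubic discriminant is Δ = 114370569 > 0, so there are three distinct real roots. p(7) = -765 and p(8) = 55 have opposite signs, so a root lies in (7, 8); Newton's method refines it to λ ≈ 7.9282. p(29) = 181 and p(30) = -121 have opposite signs, so a root lies in (29, 30); Newton's method refines it to λ ≈ 29.5933. p(43) = -225 and p(44) = 271 have opposite signs, so a root lies in (43, 44); Newton's method refines it to λ ≈ 43.4785. Check (Vieta): the three roots sum to 81, matching tr M = 81.
So the eigenvalues of A^T A are ≈ 7.9282, 29.5933, 43.4785 (all ≥ 0, as they must be for A^T A). The largest is λ_max ≈ 43.4785, hence ||A||_2 = sqrt(λ_max) ≈ 6.5938.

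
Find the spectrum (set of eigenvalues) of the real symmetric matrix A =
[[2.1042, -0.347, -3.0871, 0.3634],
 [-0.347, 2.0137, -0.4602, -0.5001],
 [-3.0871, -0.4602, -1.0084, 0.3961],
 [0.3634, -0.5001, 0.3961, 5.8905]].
sigma(A) ≈ {-3, 2, 4, 6}

A is real symmetric, so its spectrum consists of real eigenvalues. Expanding the characteristic polynomial of the displayed matrix gives
  det(λ I - A) = p(λ) = λ^4 + (-9)λ^3 + (8)λ^2 + (84.0023)λ + (-144.0048).
Solving p(λ) = 0 yields eigenvalues ≈ -3, 2, 4, 6. (A is shown rounded to 4 decimals, so these recover the underlying integer eigenvalues to within that precision.)
Verification: the trace of A = 9 equals the sum of eigenvalues 9, and det(A) ≈ -144.0048 matches the eigenvalue product -144.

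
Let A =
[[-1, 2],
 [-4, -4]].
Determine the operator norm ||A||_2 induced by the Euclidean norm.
||A||_2 = sqrt((37 + sqrt(793))/2) ≈ 5.7079 (= sqrt(largest eigenvalue of A^T A))

||A||_2 = sigma_max(A) = sqrt(lambda_max(A^T A)). Form the symmetric matrix M = A^T A =
[[17, 14],
 [14, 20]].
Its characteristic polynomial (trace, determinant of M give the coefficients) is
  p(λ) = det(λ I - M) = λ^2 - 37λ + 144.
For λ^2 - 37λ + 144 the discriminant is 793. It is nonnegative but not a perfect square, so the roots are real and irrational: λ = (37 ± sqrt(793))/2 ≈ 32.5801, 4.4199.
So the eigenvalues of A^T A are ≈ 4.4199, 32.5801 (all ≥ 0, as they must be for A^T A). The largest is λ_max = (37 + sqrt(793))/2 ≈ 32.5801, hence ||A||_2 = sqrt(λ_max) = sqrt((37 + sqrt(793))/2) ≈ 5.7079.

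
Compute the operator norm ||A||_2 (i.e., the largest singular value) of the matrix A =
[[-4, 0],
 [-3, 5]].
||A||_2 = sqrt(40) ≈ 6.3246 (= sqrt(largest eigenvalue of A^T A))

||A||_2 = sigma_max(A) = sqrt(lambda_max(A^T A)). Form the symmetric matrix M = A^T A =
[[25, -15],
 [-15, 25]].
Its characteristic polynomial (trace, determinant of M give the coefficients) is
  p(λ) = det(λ I - M) = λ^2 - 50λ + 400.
For λ^2 - 50λ + 400 the discriminant is 900. It is a perfect square (30^2), so the roots are rational: λ = (50 ± 30)/2 = 40, 10.
So the eigenvalues of A^T A are ≈ 10, 40 (all ≥ 0, as they must be for A^T A). The largest is λ_max = 40, hence ||A||_2 = sqrt(λ_max) = sqrt(40) ≈ 6.3246.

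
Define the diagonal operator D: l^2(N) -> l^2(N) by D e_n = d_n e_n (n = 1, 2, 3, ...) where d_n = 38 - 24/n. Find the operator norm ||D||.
||D|| = 38

For a diagonal operator on l^2 with entries d_n, ||D|| = sup_n |d_n|. Here d_1 = 14, d_2 = 26, ..., and d_n = 38 - 24/n increases monotonically toward 38. All terms lie in [14, 38), so |d_n| = d_n and the supremum is the limit 38, which is not attained by any individual d_n. Hence ||D|| = 38.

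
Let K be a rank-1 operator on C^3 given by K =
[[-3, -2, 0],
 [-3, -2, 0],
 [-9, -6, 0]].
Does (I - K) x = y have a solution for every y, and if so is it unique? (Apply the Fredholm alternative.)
(I - K) is invertible (det(I - K) = 6 ≠ 0), so for every y in C^3 the equation (I - K) x = y has a unique solution.

K has rank 1, so it is an outer product K = u v^T: every row of K is a multiple of one row vector. Reading off the entries, u = (1, 1, 3) and v = (-3, -2, 0) (row i of K equals u_i·v^T). A rank-one matrix u v^T satisfies K u = u (v·u) and kills the (2)-dimensional subspace v^⊥, so its characteristic polynomial is lambda^2 (lambda - v·u) with v·u = tr K = -5. Hence the eigenvalues of I - K are 1 (multiplicity 2) and 1 - (-5) = 6, so det(I - K) = 6. (Direct check: I - K =
[[4, 2, 0],
 [3, 3, 0],
 [9, 6, 1]]
has determinant 6.) The finite-dimensional Fredholm alternative says: either (I - K) is invertible, or ker(I - K) ≠ {0} and then range(I - K) = ker((I - K)^*)^⊥, with dim ker(I - K) = dim ker((I - K)^*). Since det(I - K) ≠ 0, 1 is not an eigenvalue of K and ker(I - K) = {0}, so we are in the first case: for every y there is a unique x = (I - K)^(-1) y. Explicitly, by the Sherman–Morrison formula, (I - u v^T)^(-1) = I + u v^T/(1 - v·u), i.e. (I - K)^(-1) = I + K/(6).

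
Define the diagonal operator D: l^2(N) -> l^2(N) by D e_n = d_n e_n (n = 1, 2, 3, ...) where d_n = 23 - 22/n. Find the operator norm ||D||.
||D|| = 23

For a diagonal operator on l^2 with entries d_n, ||D|| = sup_n |d_n|. Here d_1 = 1, d_2 = 12, ..., and d_n = 23 - 22/n increases monotonically toward 23. All terms lie in [1, 23), so |d_n| = d_n and the supremum is the limit 23, which is not attained by any individual d_n. Hence ||D|| = 23.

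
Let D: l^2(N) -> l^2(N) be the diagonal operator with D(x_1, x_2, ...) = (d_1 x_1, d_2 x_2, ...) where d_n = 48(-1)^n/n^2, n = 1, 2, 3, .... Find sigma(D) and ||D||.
sigma(D) = {48(-1)^n/n^2 : n ≥ 1} ∪ {0}; ||D|| = 48

A bounded diagonal operator on l^2 with diagonal entries d_n has spectrum equal to the closure of {d_n : n ≥ 1}: every d_n is an eigenvalue (with eigenvector e_n), so {d_n} ⊂ sigma(D); the spectrum is closed, so its closure is too; and for lambda not in the closure, (D - lambda I) has bounded inverse (the diagonal entries 1/(d_n - lambda) are bounded). For our sequence d_n = 48(-1)^n/n^2, n = 1, 2, 3, ...:
  - {d_n} = {48(-1)^n/n^2 : n ≥ 1}; the only limit point is 0
  - closure = {48(-1)^n/n^2 : n ≥ 1} ∪ {0}
For the norm: a diagonal operator has ||D|| = sup_n |d_n|. Here |d_n| = 48/n^2 is decreasing, so sup_n |d_n| = |d_1| = 48. So ||D|| = 48.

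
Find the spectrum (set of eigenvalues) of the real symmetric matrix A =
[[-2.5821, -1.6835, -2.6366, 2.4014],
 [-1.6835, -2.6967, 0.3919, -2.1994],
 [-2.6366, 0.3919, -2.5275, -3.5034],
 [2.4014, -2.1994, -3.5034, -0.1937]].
sigma(A) ≈ {-6, -4, -3, 5}

A is real symmetric, so its spectrum consists of real eigenvalues. Expanding the characteristic polynomial of the displayed matrix gives
  det(λ I - A) = p(λ) = λ^4 + (8)λ^3 + (-11)λ^2 + (-198)λ + (-359.9983).
Solving p(λ) = 0 yields eigenvalues ≈ -6, -4, -3, 5. (A is shown rounded to 4 decimals, so these recover the underlying integer eigenvalues to within that precision.)
Verification: the trace of A = -8 equals the sum of eigenvalues -8, and det(A) ≈ -359.9983 matches the eigenvalue product -360.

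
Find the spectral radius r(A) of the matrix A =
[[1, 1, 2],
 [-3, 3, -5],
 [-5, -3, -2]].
r(A) ≈ 5.121

The eigenvalues of A are the roots of its characteristic polynomial. With M = A (coefficients from the trace, the sum of principal 2x2 minors, and det A):
  p(λ) = det(λ I - M) = λ^3 - 2λ^2 - 7λ - 46.
No integer candidate from the rational root theorem (±divisors of 46) is a root, so the roots are irrational. The cubic discriminant is Δ = -68628 < 0, so there is one real root and a complex-conjugate pair. p(5) = -6 and p(6) = 56 have opposite signs, so a root lies in (5, 6); Newton's method refines it to λ ≈ 5.121. Dividing out (λ - (5.121)) leaves approximately λ^2 + 3.121λ + 8.9826. For λ^2 + 3.121λ + 8.9826 the discriminant is -26.1899. It is negative, so the remaining roots are the complex-conjugate pair λ ≈ -1.5605 ± 2.5588i. Their product equals the constant term, so |λ|^2 ≈ 8.9826 and |λ| ≈ 2.9971.
Thus the eigenvalues (to 4 decimals) are 5.121 (modulus 5.121); -1.5605 ± 2.5588i (modulus 2.9971). The spectral radius is the largest modulus: r(A) ≈ 5.121. (Cross-check: r(A) ≤ ||A||_2 ≈ 7.8115; equality holds whenever A is normal, though it can also hold for some non-normal A.)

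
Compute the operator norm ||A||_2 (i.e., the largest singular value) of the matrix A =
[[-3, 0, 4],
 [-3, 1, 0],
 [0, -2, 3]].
||A||_2 ≈ 5.8585 (= sqrt(largest eigenvalue of A^T A))

||A||_2 = sigma_max(A) = sqrt(lambda_max(A^T A)). Form the symmetric matrix M = A^T A =
[[18, -3, -12],
 [-3, 5, -6],
 [-12, -6, 25]].
Its characteristic polynomial (trace, sum of principal 2x2 minors, determinant of M give the coefficients) is
  p(λ) = det(λ I - M) = λ^3 - 48λ^2 + 476λ - 225.
No integer candidate from the rational root theorem (±divisors of 225) is a root, so the roots are irrational. The cubic discriminant is Δ = 82265125 > 0, so there are three distinct real roots. p(0) = -225 and p(1) = 204 have opposite signs, so a root lies in (0, 1); Newton's method refines it to λ ≈ 0.4974. p(13) = 48 and p(14) = -225 have opposite signs, so a root lies in (13, 14); Newton's method refines it to λ ≈ 13.1801. p(34) = -225 and p(35) = 510 have opposite signs, so a root lies in (34, 35); Newton's method refines it to λ ≈ 34.3226. Check (Vieta): the three roots sum to 48, matching tr M = 48.
So the eigenvalues of A^T A are ≈ 0.4974, 13.1801, 34.3226 (all ≥ 0, as they must be for A^T A). The largest is λ_max ≈ 34.3226, hence ||A||_2 = sqrt(λ_max) ≈ 5.8585.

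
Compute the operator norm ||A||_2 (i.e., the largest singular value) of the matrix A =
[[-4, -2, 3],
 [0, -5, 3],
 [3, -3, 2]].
||A||_2 ≈ 7.6418 (= sqrt(largest eigenvalue of A^T A))

||A||_2 = sigma_max(A) = sqrt(lambda_max(A^T A)). Form the symmetric matrix M = A^T A =
[[25, -1, -6],
 [-1, 38, -27],
 [-6, -27, 22]].
Its characteristic polynomial (trace, sum of principal 2x2 minors, determinant of M give the coefficients) is
  p(λ) = det(λ I - M) = λ^3 - 85λ^2 + 1570λ - 961.
No integer candidate from the rational root theorem (±divisors of 961) is a root, so the roots are irrational. The cubic discriminant is Δ = 2252117033 > 0, so there are three distinct real roots. p(0) = -961 and p(1) = 525 have opposite signs, so a root lies in (0, 1); Newton's method refines it to λ ≈ 0.6337. p(25) = 789 and p(26) = -25 have opposite signs, so a root lies in (25, 26); Newton's method refines it to λ ≈ 25.9696. p(58) = -729 and p(59) = 1163 have opposite signs, so a root lies in (58, 59); Newton's method refines it to λ ≈ 58.3967. Check (Vieta): the three roots sum to 85, matching tr M = 85.
So the eigenvalues of A^T A are ≈ 0.6337, 25.9696, 58.3967 (all ≥ 0, as they must be for A^T A). The largest is λ_max ≈ 58.3967, hence ||A||_2 = sqrt(λ_max) ≈ 7.6418.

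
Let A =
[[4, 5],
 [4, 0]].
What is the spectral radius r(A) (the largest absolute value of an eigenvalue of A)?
r(A) = (4 + sqrt(96))/2 ≈ 6.899

The eigenvalues of A are the roots of its characteristic polynomial. With M = A (coefficients from the trace and determinant):
  p(λ) = det(λ I - M) = λ^2 - 4λ - 20.
For λ^2 - 4λ - 20 the discriminant is 96. It is nonnegative but not a perfect square, so the roots are real and irrational: λ = (4 ± sqrt(96))/2 ≈ 6.899, -2.899.
Thus the eigenvalues (to 4 decimals) are 6.899 (modulus 6.899); -2.899 (modulus 2.899). The spectral radius is the largest modulus: r(A) = (4 + sqrt(96))/2 ≈ 6.899. (Cross-check: r(A) ≤ ||A||_2 ≈ 6.986; equality holds whenever A is normal, though it can also hold for some non-normal A.)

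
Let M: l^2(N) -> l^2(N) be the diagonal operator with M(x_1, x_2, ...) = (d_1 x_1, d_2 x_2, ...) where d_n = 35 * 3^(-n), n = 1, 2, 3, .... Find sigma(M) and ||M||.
sigma(M) = {35 * 3^(-n) : n ≥ 1} ∪ {0}; ||M|| = 35/3

A bounded diagonal operator on l^2 with diagonal entries d_n has spectrum equal to the closure of {d_n : n ≥ 1}: every d_n is an eigenvalue (with eigenvector e_n), so {d_n} ⊂ sigma(M); the spectrum is closed, so its closure is too; and for lambda not in the closure, (M - lambda I) has bounded inverse (the diagonal entries 1/(d_n - lambda) are bounded). For our sequence d_n = 35 * 3^(-n), n = 1, 2, 3, ...:
  - {d_n} = {35 * 3^(-n) : n ≥ 1}; the only limit point is 0
  - closure = {35 * 3^(-n) : n ≥ 1} ∪ {0}
For the norm: a diagonal operator has ||M|| = sup_n |d_n|. Here d_n = 35 * 3^(-n) is positive and decreasing, so sup_n |d_n| = d_1 = 35/3. So ||M|| = 35/3.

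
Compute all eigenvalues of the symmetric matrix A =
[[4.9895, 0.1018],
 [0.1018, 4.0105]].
sigma(A) ≈ {4, 5}

A is real symmetric, so its spectrum consists of real eigenvalues. Expanding the characteristic polynomial of the displayed matrix gives
  det(λ I - A) = p(λ) = λ^2 + (-9)λ + (20).
Solving p(λ) = 0 yields eigenvalues ≈ 4, 5. (A is shown rounded to 4 decimals, so these recover the underlying integer eigenvalues to within that precision.)
Verification: the trace of A = 9 equals the sum of eigenvalues 9, and det(A) ≈ 20.0000 matches the eigenvalue product 20.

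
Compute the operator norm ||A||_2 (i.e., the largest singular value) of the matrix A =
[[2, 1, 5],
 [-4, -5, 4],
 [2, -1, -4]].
||A||_2 ≈ 8.3576 (= sqrt(largest eigenvalue of A^T A))

||A||_2 = sigma_max(A) = sqrt(lambda_max(A^T A)). Form the symmetric matrix M = A^T A =
[[24, 20, -14],
 [20, 27, -11],
 [-14, -11, 57]].
Its characteristic polynomial (trace, sum of principal 2x2 minors, determinant of M give the coefficients) is
  p(λ) = det(λ I - M) = λ^3 - 108λ^2 + 2838λ - 12100.
No integer candidate from the rational root theorem (±divisors of 12100) is a root, so the roots are irrational. The cubic discriminant is Δ = 4346364528 > 0, so there are three distinct real roots. p(5) = -485 and p(6) = 1256 have opposite signs, so a root lies in (5, 6); Newton's method refines it to λ ≈ 5.2682. p(32) = 892 and p(33) = -121 have opposite signs, so a root lies in (32, 33); Newton's method refines it to λ ≈ 32.8816. p(69) = -1957 and p(70) = 360 have opposite signs, so a root lies in (69, 70); Newton's method refines it to λ ≈ 69.8502. Check (Vieta): the three roots sum to 108, matching tr M = 108.
So the eigenvalues of A^T A are ≈ 5.2682, 32.8816, 69.8502 (all ≥ 0, as they must be for A^T A). The largest is λ_max ≈ 69.8502, hence ||A||_2 = sqrt(λ_max) ≈ 8.3576.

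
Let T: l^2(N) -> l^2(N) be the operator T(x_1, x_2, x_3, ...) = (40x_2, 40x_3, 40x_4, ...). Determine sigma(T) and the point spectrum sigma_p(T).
sigma(T) = closed disk {z in C : |z| ≤ 40}; sigma_p(T) = open disk {z in C : |z| < 40}

Note T = 40·V where V is the unit left shift (V x)_k = x_{k+1}; so sigma(T) = 40·sigma(V) and ||T|| = 40||V||. ||T x||^2 = 1600sum_{k≥2} |x_k|^2 ≤ 1600||x||^2, with equality on {x : x_1 = 0}, so ||T|| = 40. For any lambda with |lambda| < 40, set r = lambda/40 (|r| < 1); the vector x = (1, r, r^2, ...) is in l^2 and satisfies T x = 40(r, r^2, ...) = lambda x, so lambda is an eigenvalue. On the boundary |lambda| = 40 the geometric series diverges, so no l^2 eigenvector exists, but these lambda lie in the approximate point spectrum. Hence sigma(T) is the closed disk of radius 40 and sigma_p(T) is the open disk.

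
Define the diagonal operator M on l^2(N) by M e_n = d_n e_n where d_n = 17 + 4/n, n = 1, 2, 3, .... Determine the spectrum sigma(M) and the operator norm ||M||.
sigma(M) = {17 + 4/n : n ≥ 1} ∪ {17}; ||M|| = 21

A bounded diagonal operator on l^2 with diagonal entries d_n has spectrum equal to the closure of {d_n : n ≥ 1}: every d_n is an eigenvalue (with eigenvector e_n), so {d_n} ⊂ sigma(M); the spectrum is closed, so its closure is too; and for lambda not in the closure, (M - lambda I) has bounded inverse (the diagonal entries 1/(d_n - lambda) are bounded). For our sequence d_n = 17 + 4/n, n = 1, 2, 3, ...:
  - {d_n} = {17 + 4/n : n ≥ 1}; the only limit point is 17
  - closure = {17 + 4/n : n ≥ 1} ∪ {17}
For the norm: a diagonal operator has ||M|| = sup_n |d_n|. Here d_n = 17 + 4/n is positive and decreasing, so sup_n |d_n| = d_1 = 17 + 4 = 21. So ||M|| = 21.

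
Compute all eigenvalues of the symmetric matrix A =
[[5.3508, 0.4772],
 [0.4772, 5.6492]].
sigma(A) ≈ {5, 6}

A is real symmetric, so its spectrum consists of real eigenvalues. Expanding the characteristic polynomial of the displayed matrix gives
  det(λ I - A) = p(λ) = λ^2 + (-11)λ + (30).
Solving p(λ) = 0 yields eigenvalues ≈ 5, 6. (A is shown rounded to 4 decimals, so these recover the underlying integer eigenvalues to within that precision.)
Verification: the trace of A = 11 equals the sum of eigenvalues 11, and det(A) ≈ 30.0000 matches the eigenvalue product 30.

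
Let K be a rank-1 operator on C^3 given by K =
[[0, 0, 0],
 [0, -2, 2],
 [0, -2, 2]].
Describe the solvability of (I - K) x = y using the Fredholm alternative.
(I - K) is invertible (det(I - K) = 1 ≠ 0), so for every y in C^3 the equation (I - K) x = y has a unique solution.

K has rank 1, so it is an outer product K = u v^T: every row of K is a multiple of one row vector. Reading off the entries, u = (0, -2, -2) and v = (0, 1, -1) (row i of K equals u_i·v^T). A rank-one matrix u v^T satisfies K u = u (v·u) and kills the (2)-dimensional subspace v^⊥, so its characteristic polynomial is lambda^2 (lambda - v·u) with v·u = tr K = 0. Hence the eigenvalues of I - K are 1 (multiplicity 2) and 1 - (0) = 1, so det(I - K) = 1. (Direct check: I - K =
[[1, 0, 0],
 [0, 3, -2],
 [0, 2, -1]]
has determinant 1.) The finite-dimensional Fredholm alternative says: either (I - K) is invertible, or ker(I - K) ≠ {0} and then range(I - K) = ker((I - K)^*)^⊥, with dim ker(I - K) = dim ker((I - K)^*). Since det(I - K) ≠ 0, 1 is not an eigenvalue of K and ker(I - K) = {0}, so we are in the first case: for every y there is a unique x = (I - K)^(-1) y. Explicitly, by the Sherman–Morrison formula, (I - u v^T)^(-1) = I + u v^T/(1 - v·u), i.e. (I - K)^(-1) = I + K.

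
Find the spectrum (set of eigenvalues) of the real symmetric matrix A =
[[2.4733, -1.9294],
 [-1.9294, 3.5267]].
sigma(A) ≈ {1, 5}

A is real symmetric, so its spectrum consists of real eigenvalues. Expanding the characteristic polynomial of the displayed matrix gives
  det(λ I - A) = p(λ) = λ^2 + (-6)λ + (5).
Solving p(λ) = 0 yields eigenvalues ≈ 1, 5. (A is shown rounded to 4 decimals, so these recover the underlying integer eigenvalues to within that precision.)
Verification: the trace of A = 6 equals the sum of eigenvalues 6, and det(A) ≈ 5.0000 matches the eigenvalue product 5.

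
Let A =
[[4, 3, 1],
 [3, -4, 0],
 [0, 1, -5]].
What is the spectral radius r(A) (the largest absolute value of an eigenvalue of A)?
r(A) ≈ 5.0446

The eigenvalues of A are the roots of its characteristic polynomial. With M = A (coefficients from the trace, the sum of principal 2x2 minors, and det A):
  p(λ) = det(λ I - M) = λ^3 + 5λ^2 - 25λ - 128.
No integer candidate from the rational root theorem (±divisors of 128) is a root, so the roots are irrational. The cubic discriminant is Δ = -12243 < 0, so there is one real root and a complex-conjugate pair. p(5) = -3 and p(6) = 118 have opposite signs, so a root lies in (5, 6); Newton's method refines it to λ ≈ 5.0298. Dividing out (λ - (5.0298)) leaves approximately λ^2 + 10.0298λ + 25.4482. For λ^2 + 10.0298λ + 25.4482 the discriminant is -1.1955. It is negative, so the remaining roots are the complex-conjugate pair λ ≈ -5.0149 ± 0.5467i. Their product equals the constant term, so |λ|^2 ≈ 25.4482 and |λ| ≈ 5.0446.
Thus the eigenvalues (to 4 decimals) are 5.0298 (modulus 5.0298); -5.0149 ± 0.5467i (modulus 5.0446). The spectral radius is the largest modulus: r(A) ≈ 5.0446. (Cross-check: r(A) ≤ ||A||_2 ≈ 5.487; equality holds whenever A is normal, though it can also hold for some non-normal A.)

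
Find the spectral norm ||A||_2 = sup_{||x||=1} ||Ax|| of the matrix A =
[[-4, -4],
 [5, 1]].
||A||_2 = sqrt((58 + sqrt(2340))/2) ≈ 7.2929 (= sqrt(largest eigenvalue of A^T A))

||A||_2 = sigma_max(A) = sqrt(lambda_max(A^T A)). Form the symmetric matrix M = A^T A =
[[41, 21],
 [21, 17]].
Its characteristic polynomial (trace, determinant of M give the coefficients) is
  p(λ) = det(λ I - M) = λ^2 - 58λ + 256.
For λ^2 - 58λ + 256 the discriminant is 2340. It is nonnegative but not a perfect square, so the roots are real and irrational: λ = (58 ± sqrt(2340))/2 ≈ 53.1868, 4.8132.
So the eigenvalues of A^T A are ≈ 4.8132, 53.1868 (all ≥ 0, as they must be for A^T A). The largest is λ_max = (58 + sqrt(2340))/2 ≈ 53.1868, hence ||A||_2 = sqrt(λ_max) = sqrt((58 + sqrt(2340))/2) ≈ 7.2929.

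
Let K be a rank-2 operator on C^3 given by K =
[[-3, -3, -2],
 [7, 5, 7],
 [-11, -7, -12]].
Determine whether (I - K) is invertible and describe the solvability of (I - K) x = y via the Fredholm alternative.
(I - K) is invertible (det(I - K) = 20 ≠ 0), so for every y in C^3 the equation (I - K) x = y has a unique solution.

K has rank 2 and factors as K = U V^T = u1 v1^T + u2 v2^T with u1 = (1, -2, 3), v1 = (-3, -3, -2), u2 = (0, 1, -2), v2 = (1, -1, 3) (multiplying out reproduces the displayed K). The nonzero eigenvalues of U V^T coincide with those of the 2 x 2 matrix G = V^T U = [[v1·u1, v1·u2], [v2·u1, v2·u2]] = [[-3, 1], [12, -7]], and by the Sylvester determinant identity det(I_3 - U V^T) = det(I_2 - V^T U) = det([[4, -1], [-12, 8]]) = (4)(8) - (-1)(-12) = 20. (Direct check: I - K =
[[4, 3, 2],
 [-7, -4, -7],
 [11, 7, 13]]
has determinant 20.) The finite-dimensional Fredholm alternative says: either (I - K) is invertible, or ker(I - K) ≠ {0} and then range(I - K) = ker((I - K)^*)^⊥, with dim ker(I - K) = dim ker((I - K)^*). Since det(I - K) ≠ 0, 1 is not an eigenvalue of K and ker(I - K) = {0}, so we are in the first case: for every y there is a unique x = (I - K)^(-1) y. (Explicitly, by the Woodbury identity, (I - U V^T)^(-1) = I + U (I_2 - G)^(-1) V^T.)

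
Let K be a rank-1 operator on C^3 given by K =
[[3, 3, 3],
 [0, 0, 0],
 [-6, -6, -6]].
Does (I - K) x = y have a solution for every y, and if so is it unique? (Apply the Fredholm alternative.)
(I - K) is invertible (det(I - K) = 4 ≠ 0), so for every y in C^3 the equation (I - K) x = y has a unique solution.

K has rank 1, so it is an outer product K = u v^T: every row of K is a multiple of one row vector. Reading off the entries, u = (-1, 0, 2) and v = (-3, -3, -3) (row i of K equals u_i·v^T). A rank-one matrix u v^T satisfies K u = u (v·u) and kills the (2)-dimensional subspace v^⊥, so its characteristic polynomial is lambda^2 (lambda - v·u) with v·u = tr K = -3. Hence the eigenvalues of I - K are 1 (multiplicity 2) and 1 - (-3) = 4, so det(I - K) = 4. (Direct check: I - K =
[[-2, -3, -3],
 [0, 1, 0],
 [6, 6, 7]]
has determinant 4.) The finite-dimensional Fredholm alternative says: either (I - K) is invertible, or ker(I - K) ≠ {0} and then range(I - K) = ker((I - K)^*)^⊥, with dim ker(I - K) = dim ker((I - K)^*). Since det(I - K) ≠ 0, 1 is not an eigenvalue of K and ker(I - K) = {0}, so we are in the first case: for every y there is a unique x = (I - K)^(-1) y. Explicitly, by the Sherman–Morrison formula, (I - u v^T)^(-1) = I + u v^T/(1 - v·u), i.e. (I - K)^(-1) = I + K/(4).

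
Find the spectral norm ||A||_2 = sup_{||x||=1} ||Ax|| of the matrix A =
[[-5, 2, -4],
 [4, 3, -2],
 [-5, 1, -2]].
||A||_2 ≈ 8.7626 (= sqrt(largest eigenvalue of A^T A))

||A||_2 = sigma_max(A) = sqrt(lambda_max(A^T A)). Form the symmetric matrix M = A^T A =
[[66, -3, 22],
 [-3, 14, -16],
 [22, -16, 24]].
Its characteristic polynomial (trace, sum of principal 2x2 minors, determinant of M give the coefficients) is
  p(λ) = det(λ I - M) = λ^3 - 104λ^2 + 2095λ - 400.
No integer candidate from the rational root theorem (±divisors of 400) is a root, so the roots are irrational. The cubic discriminant is Δ = 10456298500 > 0, so there are three distinct real roots. p(0) = -400 and p(1) = 1592 have opposite signs, so a root lies in (0, 1); Newton's method refines it to λ ≈ 0.1928. p(27) = 32 and p(28) = -1324 have opposite signs, so a root lies in (27, 28); Newton's method refines it to λ ≈ 27.024. p(76) = -2908 and p(77) = 832 have opposite signs, so a root lies in (76, 77); Newton's method refines it to λ ≈ 76.7832. Check (Vieta): the three roots sum to 104, matching tr M = 104.
So the eigenvalues of A^T A are ≈ 0.1928, 27.024, 76.7832 (all ≥ 0, as they must be for A^T A). The largest is λ_max ≈ 76.7832, hence ||A||_2 = sqrt(λ_max) ≈ 8.7626.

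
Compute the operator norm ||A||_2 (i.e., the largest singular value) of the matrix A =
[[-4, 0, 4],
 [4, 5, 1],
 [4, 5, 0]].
||A||_2 ≈ 9.4519 (= sqrt(largest eigenvalue of A^T A))

||A||_2 = sigma_max(A) = sqrt(lambda_max(A^T A)). Form the symmetric matrix M = A^T A =
[[48, 40, -12],
 [40, 50, 5],
 [-12, 5, 17]].
Its characteristic polynomial (trace, sum of principal 2x2 minors, determinant of M give the coefficients) is
  p(λ) = det(λ I - M) = λ^3 - 115λ^2 + 2297λ - 400.
No integer candidate from the rational root theorem (±divisors of 400) is a root, so the roots are irrational. The cubic discriminant is Δ = 20764251733 > 0, so there are three distinct real roots. p(0) = -400 and p(1) = 1783 have opposite signs, so a root lies in (0, 1); Newton's method refines it to λ ≈ 0.1757. p(25) = 775 and p(26) = -842 have opposite signs, so a root lies in (25, 26); Newton's method refines it to λ ≈ 25.4852. p(89) = -1913 and p(90) = 3830 have opposite signs, so a root lies in (89, 90); Newton's method refines it to λ ≈ 89.3391. Check (Vieta): the three roots sum to 115, matching tr M = 115.
So the eigenvalues of A^T A are ≈ 0.1757, 25.4852, 89.3391 (all ≥ 0, as they must be for A^T A). The largest is λ_max ≈ 89.3391, hence ||A||_2 = sqrt(λ_max) ≈ 9.4519.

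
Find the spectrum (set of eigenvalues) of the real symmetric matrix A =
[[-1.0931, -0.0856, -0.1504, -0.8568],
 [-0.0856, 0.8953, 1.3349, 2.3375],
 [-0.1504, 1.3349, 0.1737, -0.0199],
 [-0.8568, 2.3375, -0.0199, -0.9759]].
sigma(A) ≈ {-3, -1, 0, 3}

A is real symmetric, so its spectrum consists of real eigenvalues. Expanding the characteristic polynomial of the displayed matrix gives
  det(λ I - A) = p(λ) = λ^4 + (1)λ^3 + (-9)λ^2 + (-9)λ + (0).
Solving p(λ) = 0 yields eigenvalues ≈ -3, -1, 0, 3. (A is shown rounded to 4 decimals, so these recover the underlying integer eigenvalues to within that precision.)
Verification: the trace of A = -1 equals the sum of eigenvalues -1, and det(A) ≈ -0.0005 matches the eigenvalue product 0.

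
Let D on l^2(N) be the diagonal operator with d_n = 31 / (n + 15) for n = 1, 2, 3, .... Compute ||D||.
||D|| = 31/16 (attained at n = 1)

For D diagonal, ||D|| = sup_n |d_n| = sup_n 31/(n + 15). This is positive and strictly decreasing in n, so the supremum is attained at n = 1: d_1 = 31/(1 + 15) = 31/16. Hence ||D|| = 31/16.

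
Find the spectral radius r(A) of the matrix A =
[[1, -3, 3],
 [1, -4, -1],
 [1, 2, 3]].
r(A) = 4

The eigenvalues of A are the roots of its characteristic polynomial. With M = A (coefficients from the trace, the sum of principal 2x2 minors, and det A):
  p(λ) = det(λ I - M) = λ^3 - 11λ - 20.
By the rational root theorem any rational root is an integer divisor of 20. Testing λ = 4: p(4) = 64 + 0 - 44 - 20 = 0, so λ = 4 is a root. Dividing out (λ - 4) leaves p(λ) = (λ - 4)(λ^2 + 4λ + 5). For λ^2 + 4λ + 5 the discriminant is -4. It is negative, so the roots are the complex-conjugate pair λ = -2 ± (sqrt(4)/2) i ≈ -2 ± 1i. For a conjugate pair the product of the roots equals the constant term, so |λ|^2 = 5 and |λ| = sqrt(5) ≈ 2.2361.
Thus the eigenvalues (to 4 decimals) are -2 ± 1i (modulus 2.2361); 4 (modulus 4). The spectral radius is the largest modulus: r(A) = 4. (Cross-check: r(A) ≤ ||A||_2 ≈ 5.4707; equality holds whenever A is normal, though it can also hold for some non-normal A.)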